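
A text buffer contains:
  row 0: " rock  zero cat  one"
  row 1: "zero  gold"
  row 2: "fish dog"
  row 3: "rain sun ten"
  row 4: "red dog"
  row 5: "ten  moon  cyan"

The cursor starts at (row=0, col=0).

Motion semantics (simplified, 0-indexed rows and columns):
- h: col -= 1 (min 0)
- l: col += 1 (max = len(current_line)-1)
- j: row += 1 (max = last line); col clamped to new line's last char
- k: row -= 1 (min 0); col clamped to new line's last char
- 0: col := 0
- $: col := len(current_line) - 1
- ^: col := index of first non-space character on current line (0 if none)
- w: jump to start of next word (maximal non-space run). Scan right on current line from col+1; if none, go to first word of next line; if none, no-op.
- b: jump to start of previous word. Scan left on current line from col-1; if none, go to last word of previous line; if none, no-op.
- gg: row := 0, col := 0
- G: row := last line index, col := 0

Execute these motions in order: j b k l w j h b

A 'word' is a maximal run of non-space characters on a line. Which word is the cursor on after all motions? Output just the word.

Answer: gold

Derivation:
After 1 (j): row=1 col=0 char='z'
After 2 (b): row=0 col=17 char='o'
After 3 (k): row=0 col=17 char='o'
After 4 (l): row=0 col=18 char='n'
After 5 (w): row=1 col=0 char='z'
After 6 (j): row=2 col=0 char='f'
After 7 (h): row=2 col=0 char='f'
After 8 (b): row=1 col=6 char='g'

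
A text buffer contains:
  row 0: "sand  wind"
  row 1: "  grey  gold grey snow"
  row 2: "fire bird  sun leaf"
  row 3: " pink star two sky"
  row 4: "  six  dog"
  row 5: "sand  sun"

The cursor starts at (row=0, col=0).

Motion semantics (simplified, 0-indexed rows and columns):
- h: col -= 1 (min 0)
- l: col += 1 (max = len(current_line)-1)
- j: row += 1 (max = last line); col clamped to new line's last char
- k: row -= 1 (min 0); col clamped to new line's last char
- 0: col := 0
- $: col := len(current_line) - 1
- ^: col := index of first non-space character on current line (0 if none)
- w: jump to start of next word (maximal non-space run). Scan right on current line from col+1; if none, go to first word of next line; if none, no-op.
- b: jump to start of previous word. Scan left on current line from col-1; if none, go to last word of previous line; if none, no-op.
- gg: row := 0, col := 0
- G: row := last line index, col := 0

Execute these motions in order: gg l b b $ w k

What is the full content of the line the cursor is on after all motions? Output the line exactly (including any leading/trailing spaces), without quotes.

Answer: sand  wind

Derivation:
After 1 (gg): row=0 col=0 char='s'
After 2 (l): row=0 col=1 char='a'
After 3 (b): row=0 col=0 char='s'
After 4 (b): row=0 col=0 char='s'
After 5 ($): row=0 col=9 char='d'
After 6 (w): row=1 col=2 char='g'
After 7 (k): row=0 col=2 char='n'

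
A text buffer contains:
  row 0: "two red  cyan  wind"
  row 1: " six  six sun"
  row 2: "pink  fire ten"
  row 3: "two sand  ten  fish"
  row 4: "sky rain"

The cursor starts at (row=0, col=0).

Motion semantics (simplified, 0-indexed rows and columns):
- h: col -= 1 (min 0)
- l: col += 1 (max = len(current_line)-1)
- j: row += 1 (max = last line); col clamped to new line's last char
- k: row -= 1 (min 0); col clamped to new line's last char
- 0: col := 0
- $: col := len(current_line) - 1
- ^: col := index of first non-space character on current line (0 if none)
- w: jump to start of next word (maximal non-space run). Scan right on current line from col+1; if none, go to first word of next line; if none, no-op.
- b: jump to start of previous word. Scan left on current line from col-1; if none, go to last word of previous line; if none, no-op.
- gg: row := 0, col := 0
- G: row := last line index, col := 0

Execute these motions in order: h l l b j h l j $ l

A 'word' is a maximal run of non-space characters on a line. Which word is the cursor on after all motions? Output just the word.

Answer: ten

Derivation:
After 1 (h): row=0 col=0 char='t'
After 2 (l): row=0 col=1 char='w'
After 3 (l): row=0 col=2 char='o'
After 4 (b): row=0 col=0 char='t'
After 5 (j): row=1 col=0 char='_'
After 6 (h): row=1 col=0 char='_'
After 7 (l): row=1 col=1 char='s'
After 8 (j): row=2 col=1 char='i'
After 9 ($): row=2 col=13 char='n'
After 10 (l): row=2 col=13 char='n'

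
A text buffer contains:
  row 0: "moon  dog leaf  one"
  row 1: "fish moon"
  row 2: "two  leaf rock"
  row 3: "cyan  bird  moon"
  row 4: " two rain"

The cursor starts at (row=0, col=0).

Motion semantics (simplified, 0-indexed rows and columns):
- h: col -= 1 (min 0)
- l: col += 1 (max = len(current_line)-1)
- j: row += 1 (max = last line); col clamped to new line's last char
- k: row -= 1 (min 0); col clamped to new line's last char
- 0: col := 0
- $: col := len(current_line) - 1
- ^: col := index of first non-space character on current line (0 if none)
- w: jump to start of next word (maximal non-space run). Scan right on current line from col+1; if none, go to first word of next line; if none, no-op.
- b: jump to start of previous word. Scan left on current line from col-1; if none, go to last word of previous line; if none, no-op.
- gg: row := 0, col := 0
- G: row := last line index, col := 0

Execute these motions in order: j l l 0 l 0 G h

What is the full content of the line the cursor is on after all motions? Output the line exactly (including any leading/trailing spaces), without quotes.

After 1 (j): row=1 col=0 char='f'
After 2 (l): row=1 col=1 char='i'
After 3 (l): row=1 col=2 char='s'
After 4 (0): row=1 col=0 char='f'
After 5 (l): row=1 col=1 char='i'
After 6 (0): row=1 col=0 char='f'
After 7 (G): row=4 col=0 char='_'
After 8 (h): row=4 col=0 char='_'

Answer:  two rain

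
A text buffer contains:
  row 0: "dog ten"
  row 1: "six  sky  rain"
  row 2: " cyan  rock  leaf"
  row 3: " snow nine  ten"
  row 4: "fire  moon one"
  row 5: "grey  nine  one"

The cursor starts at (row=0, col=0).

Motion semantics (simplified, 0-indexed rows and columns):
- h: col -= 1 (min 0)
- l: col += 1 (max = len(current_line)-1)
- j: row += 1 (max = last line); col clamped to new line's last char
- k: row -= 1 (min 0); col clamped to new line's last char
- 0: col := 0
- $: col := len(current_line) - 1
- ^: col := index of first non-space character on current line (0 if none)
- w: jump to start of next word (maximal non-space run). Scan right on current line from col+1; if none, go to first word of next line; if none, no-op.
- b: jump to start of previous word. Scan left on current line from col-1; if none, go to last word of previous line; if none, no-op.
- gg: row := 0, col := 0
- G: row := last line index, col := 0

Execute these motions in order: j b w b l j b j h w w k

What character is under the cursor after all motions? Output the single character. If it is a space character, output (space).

After 1 (j): row=1 col=0 char='s'
After 2 (b): row=0 col=4 char='t'
After 3 (w): row=1 col=0 char='s'
After 4 (b): row=0 col=4 char='t'
After 5 (l): row=0 col=5 char='e'
After 6 (j): row=1 col=5 char='s'
After 7 (b): row=1 col=0 char='s'
After 8 (j): row=2 col=0 char='_'
After 9 (h): row=2 col=0 char='_'
After 10 (w): row=2 col=1 char='c'
After 11 (w): row=2 col=7 char='r'
After 12 (k): row=1 col=7 char='y'

Answer: y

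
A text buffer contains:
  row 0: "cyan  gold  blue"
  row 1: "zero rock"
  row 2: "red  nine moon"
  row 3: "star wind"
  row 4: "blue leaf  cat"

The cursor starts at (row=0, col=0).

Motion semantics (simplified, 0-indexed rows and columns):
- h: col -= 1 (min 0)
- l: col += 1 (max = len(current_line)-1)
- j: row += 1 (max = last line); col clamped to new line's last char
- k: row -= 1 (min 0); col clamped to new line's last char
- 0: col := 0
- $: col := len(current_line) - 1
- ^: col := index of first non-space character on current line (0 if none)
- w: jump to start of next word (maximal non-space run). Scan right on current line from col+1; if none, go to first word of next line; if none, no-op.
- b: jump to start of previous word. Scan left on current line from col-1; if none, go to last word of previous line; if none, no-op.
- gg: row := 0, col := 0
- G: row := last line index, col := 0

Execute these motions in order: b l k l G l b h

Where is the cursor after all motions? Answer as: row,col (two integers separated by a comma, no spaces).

After 1 (b): row=0 col=0 char='c'
After 2 (l): row=0 col=1 char='y'
After 3 (k): row=0 col=1 char='y'
After 4 (l): row=0 col=2 char='a'
After 5 (G): row=4 col=0 char='b'
After 6 (l): row=4 col=1 char='l'
After 7 (b): row=4 col=0 char='b'
After 8 (h): row=4 col=0 char='b'

Answer: 4,0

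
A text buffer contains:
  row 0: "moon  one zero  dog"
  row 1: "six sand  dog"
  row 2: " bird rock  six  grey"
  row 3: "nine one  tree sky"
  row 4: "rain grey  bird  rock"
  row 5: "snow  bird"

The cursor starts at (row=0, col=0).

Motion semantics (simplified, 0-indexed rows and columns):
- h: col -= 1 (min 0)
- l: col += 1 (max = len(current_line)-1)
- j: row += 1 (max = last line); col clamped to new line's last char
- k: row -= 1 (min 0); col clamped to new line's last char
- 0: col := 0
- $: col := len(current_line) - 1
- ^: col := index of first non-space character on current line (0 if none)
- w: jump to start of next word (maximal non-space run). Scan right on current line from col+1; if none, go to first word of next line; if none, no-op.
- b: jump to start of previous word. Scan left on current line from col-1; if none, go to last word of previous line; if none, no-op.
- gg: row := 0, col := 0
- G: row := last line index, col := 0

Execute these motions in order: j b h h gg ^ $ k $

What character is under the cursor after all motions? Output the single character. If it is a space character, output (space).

Answer: g

Derivation:
After 1 (j): row=1 col=0 char='s'
After 2 (b): row=0 col=16 char='d'
After 3 (h): row=0 col=15 char='_'
After 4 (h): row=0 col=14 char='_'
After 5 (gg): row=0 col=0 char='m'
After 6 (^): row=0 col=0 char='m'
After 7 ($): row=0 col=18 char='g'
After 8 (k): row=0 col=18 char='g'
After 9 ($): row=0 col=18 char='g'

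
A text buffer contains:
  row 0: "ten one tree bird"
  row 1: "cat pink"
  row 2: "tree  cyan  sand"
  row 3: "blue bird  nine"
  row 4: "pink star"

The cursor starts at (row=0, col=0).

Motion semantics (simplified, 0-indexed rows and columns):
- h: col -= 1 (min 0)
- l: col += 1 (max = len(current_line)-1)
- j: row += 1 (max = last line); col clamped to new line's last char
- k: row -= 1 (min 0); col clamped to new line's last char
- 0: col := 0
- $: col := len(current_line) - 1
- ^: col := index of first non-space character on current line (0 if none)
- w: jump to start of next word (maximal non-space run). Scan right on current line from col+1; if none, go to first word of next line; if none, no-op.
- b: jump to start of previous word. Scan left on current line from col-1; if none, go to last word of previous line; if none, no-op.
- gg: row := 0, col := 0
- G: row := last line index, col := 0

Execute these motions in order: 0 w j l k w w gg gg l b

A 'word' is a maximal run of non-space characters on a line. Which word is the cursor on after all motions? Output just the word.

After 1 (0): row=0 col=0 char='t'
After 2 (w): row=0 col=4 char='o'
After 3 (j): row=1 col=4 char='p'
After 4 (l): row=1 col=5 char='i'
After 5 (k): row=0 col=5 char='n'
After 6 (w): row=0 col=8 char='t'
After 7 (w): row=0 col=13 char='b'
After 8 (gg): row=0 col=0 char='t'
After 9 (gg): row=0 col=0 char='t'
After 10 (l): row=0 col=1 char='e'
After 11 (b): row=0 col=0 char='t'

Answer: ten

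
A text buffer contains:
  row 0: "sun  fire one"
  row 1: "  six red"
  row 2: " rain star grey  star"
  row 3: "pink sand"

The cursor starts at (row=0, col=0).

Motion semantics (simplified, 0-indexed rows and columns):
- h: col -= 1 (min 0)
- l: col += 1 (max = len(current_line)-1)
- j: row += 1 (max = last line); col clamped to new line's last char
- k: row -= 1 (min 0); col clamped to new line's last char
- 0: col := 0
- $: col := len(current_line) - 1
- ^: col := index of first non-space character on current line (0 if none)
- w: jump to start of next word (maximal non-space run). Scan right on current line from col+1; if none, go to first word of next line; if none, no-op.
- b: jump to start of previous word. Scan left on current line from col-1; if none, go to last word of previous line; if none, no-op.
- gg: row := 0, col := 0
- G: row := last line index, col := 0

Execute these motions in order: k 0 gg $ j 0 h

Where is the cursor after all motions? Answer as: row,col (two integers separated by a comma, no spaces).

Answer: 1,0

Derivation:
After 1 (k): row=0 col=0 char='s'
After 2 (0): row=0 col=0 char='s'
After 3 (gg): row=0 col=0 char='s'
After 4 ($): row=0 col=12 char='e'
After 5 (j): row=1 col=8 char='d'
After 6 (0): row=1 col=0 char='_'
After 7 (h): row=1 col=0 char='_'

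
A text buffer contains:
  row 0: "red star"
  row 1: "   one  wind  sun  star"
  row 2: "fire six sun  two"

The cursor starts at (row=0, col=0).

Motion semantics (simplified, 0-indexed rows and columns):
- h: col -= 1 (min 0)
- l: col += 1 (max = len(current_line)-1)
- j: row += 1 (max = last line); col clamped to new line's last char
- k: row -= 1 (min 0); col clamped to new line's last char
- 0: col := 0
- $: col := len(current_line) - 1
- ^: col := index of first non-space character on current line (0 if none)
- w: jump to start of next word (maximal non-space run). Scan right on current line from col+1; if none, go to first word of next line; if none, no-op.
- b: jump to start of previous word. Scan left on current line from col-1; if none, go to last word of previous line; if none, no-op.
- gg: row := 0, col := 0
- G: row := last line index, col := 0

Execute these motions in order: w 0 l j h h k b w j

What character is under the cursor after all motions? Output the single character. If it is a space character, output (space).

After 1 (w): row=0 col=4 char='s'
After 2 (0): row=0 col=0 char='r'
After 3 (l): row=0 col=1 char='e'
After 4 (j): row=1 col=1 char='_'
After 5 (h): row=1 col=0 char='_'
After 6 (h): row=1 col=0 char='_'
After 7 (k): row=0 col=0 char='r'
After 8 (b): row=0 col=0 char='r'
After 9 (w): row=0 col=4 char='s'
After 10 (j): row=1 col=4 char='n'

Answer: n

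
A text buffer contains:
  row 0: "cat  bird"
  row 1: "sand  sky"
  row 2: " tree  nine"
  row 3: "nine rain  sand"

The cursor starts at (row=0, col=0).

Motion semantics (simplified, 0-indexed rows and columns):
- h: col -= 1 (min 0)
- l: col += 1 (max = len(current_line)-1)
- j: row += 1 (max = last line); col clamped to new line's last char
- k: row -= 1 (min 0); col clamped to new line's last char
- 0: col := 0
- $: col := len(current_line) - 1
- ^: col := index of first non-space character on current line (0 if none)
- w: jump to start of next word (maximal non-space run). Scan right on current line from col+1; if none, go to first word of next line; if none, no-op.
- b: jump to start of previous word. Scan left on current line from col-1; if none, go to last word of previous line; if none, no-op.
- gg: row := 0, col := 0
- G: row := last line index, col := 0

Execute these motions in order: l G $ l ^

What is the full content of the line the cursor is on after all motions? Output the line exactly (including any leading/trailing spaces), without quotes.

After 1 (l): row=0 col=1 char='a'
After 2 (G): row=3 col=0 char='n'
After 3 ($): row=3 col=14 char='d'
After 4 (l): row=3 col=14 char='d'
After 5 (^): row=3 col=0 char='n'

Answer: nine rain  sand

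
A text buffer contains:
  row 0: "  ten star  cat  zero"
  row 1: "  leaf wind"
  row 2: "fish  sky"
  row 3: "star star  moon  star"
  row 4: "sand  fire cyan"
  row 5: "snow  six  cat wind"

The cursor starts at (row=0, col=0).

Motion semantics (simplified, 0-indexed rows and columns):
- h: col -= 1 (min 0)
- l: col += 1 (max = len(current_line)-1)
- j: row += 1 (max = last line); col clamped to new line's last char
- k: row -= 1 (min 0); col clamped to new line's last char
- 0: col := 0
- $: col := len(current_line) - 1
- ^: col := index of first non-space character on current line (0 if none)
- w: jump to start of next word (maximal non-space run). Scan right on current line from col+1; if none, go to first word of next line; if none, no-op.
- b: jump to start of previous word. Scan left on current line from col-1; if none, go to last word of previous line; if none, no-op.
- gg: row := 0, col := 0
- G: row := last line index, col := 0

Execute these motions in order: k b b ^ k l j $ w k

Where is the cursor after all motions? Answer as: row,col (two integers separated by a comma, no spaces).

Answer: 1,0

Derivation:
After 1 (k): row=0 col=0 char='_'
After 2 (b): row=0 col=0 char='_'
After 3 (b): row=0 col=0 char='_'
After 4 (^): row=0 col=2 char='t'
After 5 (k): row=0 col=2 char='t'
After 6 (l): row=0 col=3 char='e'
After 7 (j): row=1 col=3 char='e'
After 8 ($): row=1 col=10 char='d'
After 9 (w): row=2 col=0 char='f'
After 10 (k): row=1 col=0 char='_'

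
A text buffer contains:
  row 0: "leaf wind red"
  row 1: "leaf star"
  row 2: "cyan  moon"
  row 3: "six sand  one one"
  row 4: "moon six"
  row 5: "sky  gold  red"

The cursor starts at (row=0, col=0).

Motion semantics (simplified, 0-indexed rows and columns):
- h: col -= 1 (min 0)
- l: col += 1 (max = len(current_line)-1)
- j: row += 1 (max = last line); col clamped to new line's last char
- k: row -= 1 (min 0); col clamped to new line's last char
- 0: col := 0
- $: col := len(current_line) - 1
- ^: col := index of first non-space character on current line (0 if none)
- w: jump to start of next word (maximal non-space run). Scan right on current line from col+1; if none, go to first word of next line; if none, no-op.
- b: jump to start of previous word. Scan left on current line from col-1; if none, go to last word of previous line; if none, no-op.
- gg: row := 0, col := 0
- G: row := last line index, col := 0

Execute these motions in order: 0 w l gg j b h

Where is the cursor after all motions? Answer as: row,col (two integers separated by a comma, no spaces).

Answer: 0,9

Derivation:
After 1 (0): row=0 col=0 char='l'
After 2 (w): row=0 col=5 char='w'
After 3 (l): row=0 col=6 char='i'
After 4 (gg): row=0 col=0 char='l'
After 5 (j): row=1 col=0 char='l'
After 6 (b): row=0 col=10 char='r'
After 7 (h): row=0 col=9 char='_'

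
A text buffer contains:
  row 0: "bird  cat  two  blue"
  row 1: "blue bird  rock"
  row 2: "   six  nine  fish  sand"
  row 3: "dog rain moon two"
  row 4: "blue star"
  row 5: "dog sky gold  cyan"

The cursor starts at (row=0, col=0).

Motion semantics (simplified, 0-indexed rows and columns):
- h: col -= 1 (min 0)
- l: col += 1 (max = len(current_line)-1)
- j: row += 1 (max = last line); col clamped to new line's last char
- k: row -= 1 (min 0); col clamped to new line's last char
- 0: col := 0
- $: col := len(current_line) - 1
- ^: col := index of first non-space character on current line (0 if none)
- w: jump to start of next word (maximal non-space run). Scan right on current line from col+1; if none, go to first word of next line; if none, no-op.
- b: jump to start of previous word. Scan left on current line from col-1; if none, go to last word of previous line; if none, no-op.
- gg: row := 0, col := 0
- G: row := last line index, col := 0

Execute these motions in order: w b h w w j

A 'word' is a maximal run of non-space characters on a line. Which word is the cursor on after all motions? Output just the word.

Answer: rock

Derivation:
After 1 (w): row=0 col=6 char='c'
After 2 (b): row=0 col=0 char='b'
After 3 (h): row=0 col=0 char='b'
After 4 (w): row=0 col=6 char='c'
After 5 (w): row=0 col=11 char='t'
After 6 (j): row=1 col=11 char='r'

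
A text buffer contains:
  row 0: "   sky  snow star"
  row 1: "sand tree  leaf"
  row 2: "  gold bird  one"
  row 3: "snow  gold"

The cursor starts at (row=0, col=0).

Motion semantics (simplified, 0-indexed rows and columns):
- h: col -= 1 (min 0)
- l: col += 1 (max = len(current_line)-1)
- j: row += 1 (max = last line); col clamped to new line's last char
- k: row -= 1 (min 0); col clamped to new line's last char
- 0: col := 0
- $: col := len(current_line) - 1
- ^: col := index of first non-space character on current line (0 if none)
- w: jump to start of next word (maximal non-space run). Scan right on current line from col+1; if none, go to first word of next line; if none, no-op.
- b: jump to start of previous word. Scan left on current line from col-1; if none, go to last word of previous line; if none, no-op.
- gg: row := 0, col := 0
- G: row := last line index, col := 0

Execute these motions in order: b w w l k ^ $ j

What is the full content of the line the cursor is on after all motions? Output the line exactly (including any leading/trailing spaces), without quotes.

Answer: sand tree  leaf

Derivation:
After 1 (b): row=0 col=0 char='_'
After 2 (w): row=0 col=3 char='s'
After 3 (w): row=0 col=8 char='s'
After 4 (l): row=0 col=9 char='n'
After 5 (k): row=0 col=9 char='n'
After 6 (^): row=0 col=3 char='s'
After 7 ($): row=0 col=16 char='r'
After 8 (j): row=1 col=14 char='f'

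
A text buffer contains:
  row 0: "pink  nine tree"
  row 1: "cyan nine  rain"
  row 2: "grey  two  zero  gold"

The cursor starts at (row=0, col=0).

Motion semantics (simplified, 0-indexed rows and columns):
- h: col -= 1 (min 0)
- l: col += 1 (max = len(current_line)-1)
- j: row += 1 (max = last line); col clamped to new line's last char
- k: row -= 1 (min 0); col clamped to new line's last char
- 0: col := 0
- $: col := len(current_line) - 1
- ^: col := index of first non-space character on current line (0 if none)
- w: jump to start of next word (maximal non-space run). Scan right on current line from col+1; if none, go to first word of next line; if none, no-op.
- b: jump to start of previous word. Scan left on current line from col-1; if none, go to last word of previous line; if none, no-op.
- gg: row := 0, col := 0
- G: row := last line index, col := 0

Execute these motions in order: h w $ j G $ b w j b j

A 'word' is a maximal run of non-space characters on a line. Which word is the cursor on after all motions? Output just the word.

After 1 (h): row=0 col=0 char='p'
After 2 (w): row=0 col=6 char='n'
After 3 ($): row=0 col=14 char='e'
After 4 (j): row=1 col=14 char='n'
After 5 (G): row=2 col=0 char='g'
After 6 ($): row=2 col=20 char='d'
After 7 (b): row=2 col=17 char='g'
After 8 (w): row=2 col=17 char='g'
After 9 (j): row=2 col=17 char='g'
After 10 (b): row=2 col=11 char='z'
After 11 (j): row=2 col=11 char='z'

Answer: zero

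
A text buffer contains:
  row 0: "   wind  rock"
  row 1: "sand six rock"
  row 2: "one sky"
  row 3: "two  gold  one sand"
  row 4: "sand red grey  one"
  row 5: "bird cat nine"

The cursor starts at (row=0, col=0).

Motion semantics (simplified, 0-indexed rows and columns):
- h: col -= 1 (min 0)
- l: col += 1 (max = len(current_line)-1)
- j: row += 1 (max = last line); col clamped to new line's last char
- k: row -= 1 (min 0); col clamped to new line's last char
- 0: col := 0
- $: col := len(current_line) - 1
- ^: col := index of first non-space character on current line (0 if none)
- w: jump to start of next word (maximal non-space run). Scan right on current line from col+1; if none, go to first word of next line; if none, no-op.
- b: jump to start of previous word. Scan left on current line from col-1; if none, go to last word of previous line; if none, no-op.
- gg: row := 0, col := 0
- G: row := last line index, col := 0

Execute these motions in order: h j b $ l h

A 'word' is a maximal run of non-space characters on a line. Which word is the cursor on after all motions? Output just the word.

Answer: rock

Derivation:
After 1 (h): row=0 col=0 char='_'
After 2 (j): row=1 col=0 char='s'
After 3 (b): row=0 col=9 char='r'
After 4 ($): row=0 col=12 char='k'
After 5 (l): row=0 col=12 char='k'
After 6 (h): row=0 col=11 char='c'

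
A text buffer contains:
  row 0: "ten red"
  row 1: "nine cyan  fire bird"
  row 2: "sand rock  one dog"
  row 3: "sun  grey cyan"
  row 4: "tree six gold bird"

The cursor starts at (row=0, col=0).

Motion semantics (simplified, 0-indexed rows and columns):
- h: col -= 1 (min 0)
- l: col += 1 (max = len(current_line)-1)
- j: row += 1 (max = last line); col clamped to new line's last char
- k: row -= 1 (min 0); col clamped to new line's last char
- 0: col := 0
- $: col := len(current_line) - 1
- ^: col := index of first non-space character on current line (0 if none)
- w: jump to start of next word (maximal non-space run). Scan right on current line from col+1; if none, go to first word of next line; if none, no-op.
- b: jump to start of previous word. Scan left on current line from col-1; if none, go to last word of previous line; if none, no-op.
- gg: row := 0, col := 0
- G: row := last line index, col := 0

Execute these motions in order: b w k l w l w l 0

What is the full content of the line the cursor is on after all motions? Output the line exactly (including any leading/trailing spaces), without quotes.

Answer: nine cyan  fire bird

Derivation:
After 1 (b): row=0 col=0 char='t'
After 2 (w): row=0 col=4 char='r'
After 3 (k): row=0 col=4 char='r'
After 4 (l): row=0 col=5 char='e'
After 5 (w): row=1 col=0 char='n'
After 6 (l): row=1 col=1 char='i'
After 7 (w): row=1 col=5 char='c'
After 8 (l): row=1 col=6 char='y'
After 9 (0): row=1 col=0 char='n'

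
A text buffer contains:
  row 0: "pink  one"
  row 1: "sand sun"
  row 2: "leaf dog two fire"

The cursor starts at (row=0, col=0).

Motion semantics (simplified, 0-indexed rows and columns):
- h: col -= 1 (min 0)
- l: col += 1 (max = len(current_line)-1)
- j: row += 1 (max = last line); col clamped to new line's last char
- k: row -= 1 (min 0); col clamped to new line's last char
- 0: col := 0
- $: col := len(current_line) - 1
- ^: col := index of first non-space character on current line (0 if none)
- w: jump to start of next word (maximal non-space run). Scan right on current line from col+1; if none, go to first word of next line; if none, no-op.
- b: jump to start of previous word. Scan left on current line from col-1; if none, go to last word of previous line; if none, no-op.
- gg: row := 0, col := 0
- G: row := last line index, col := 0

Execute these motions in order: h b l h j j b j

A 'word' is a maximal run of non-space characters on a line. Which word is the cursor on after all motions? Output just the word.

After 1 (h): row=0 col=0 char='p'
After 2 (b): row=0 col=0 char='p'
After 3 (l): row=0 col=1 char='i'
After 4 (h): row=0 col=0 char='p'
After 5 (j): row=1 col=0 char='s'
After 6 (j): row=2 col=0 char='l'
After 7 (b): row=1 col=5 char='s'
After 8 (j): row=2 col=5 char='d'

Answer: dog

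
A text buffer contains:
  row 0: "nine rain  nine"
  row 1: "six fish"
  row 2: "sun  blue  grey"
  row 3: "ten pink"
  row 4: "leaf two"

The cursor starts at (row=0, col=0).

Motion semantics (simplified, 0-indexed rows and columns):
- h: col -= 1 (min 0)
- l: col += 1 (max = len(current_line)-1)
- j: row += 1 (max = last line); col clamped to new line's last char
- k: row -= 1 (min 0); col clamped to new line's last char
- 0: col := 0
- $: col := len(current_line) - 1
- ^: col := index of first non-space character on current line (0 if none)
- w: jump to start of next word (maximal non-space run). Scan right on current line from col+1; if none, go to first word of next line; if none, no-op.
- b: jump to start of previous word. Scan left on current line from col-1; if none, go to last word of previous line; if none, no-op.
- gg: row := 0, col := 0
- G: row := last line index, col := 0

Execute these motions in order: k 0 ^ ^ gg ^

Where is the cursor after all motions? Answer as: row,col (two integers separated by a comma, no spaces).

After 1 (k): row=0 col=0 char='n'
After 2 (0): row=0 col=0 char='n'
After 3 (^): row=0 col=0 char='n'
After 4 (^): row=0 col=0 char='n'
After 5 (gg): row=0 col=0 char='n'
After 6 (^): row=0 col=0 char='n'

Answer: 0,0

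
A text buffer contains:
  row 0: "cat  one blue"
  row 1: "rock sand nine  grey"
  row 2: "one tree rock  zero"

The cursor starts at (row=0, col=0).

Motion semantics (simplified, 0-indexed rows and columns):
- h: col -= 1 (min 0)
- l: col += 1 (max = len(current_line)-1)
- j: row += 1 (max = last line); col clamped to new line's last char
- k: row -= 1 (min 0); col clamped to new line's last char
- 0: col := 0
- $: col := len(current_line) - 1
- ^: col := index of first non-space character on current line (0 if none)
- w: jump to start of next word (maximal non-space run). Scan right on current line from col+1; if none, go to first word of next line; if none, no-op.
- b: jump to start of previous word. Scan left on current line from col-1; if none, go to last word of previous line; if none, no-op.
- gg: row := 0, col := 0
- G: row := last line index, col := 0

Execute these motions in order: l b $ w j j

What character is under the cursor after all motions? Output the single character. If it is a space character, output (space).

Answer: o

Derivation:
After 1 (l): row=0 col=1 char='a'
After 2 (b): row=0 col=0 char='c'
After 3 ($): row=0 col=12 char='e'
After 4 (w): row=1 col=0 char='r'
After 5 (j): row=2 col=0 char='o'
After 6 (j): row=2 col=0 char='o'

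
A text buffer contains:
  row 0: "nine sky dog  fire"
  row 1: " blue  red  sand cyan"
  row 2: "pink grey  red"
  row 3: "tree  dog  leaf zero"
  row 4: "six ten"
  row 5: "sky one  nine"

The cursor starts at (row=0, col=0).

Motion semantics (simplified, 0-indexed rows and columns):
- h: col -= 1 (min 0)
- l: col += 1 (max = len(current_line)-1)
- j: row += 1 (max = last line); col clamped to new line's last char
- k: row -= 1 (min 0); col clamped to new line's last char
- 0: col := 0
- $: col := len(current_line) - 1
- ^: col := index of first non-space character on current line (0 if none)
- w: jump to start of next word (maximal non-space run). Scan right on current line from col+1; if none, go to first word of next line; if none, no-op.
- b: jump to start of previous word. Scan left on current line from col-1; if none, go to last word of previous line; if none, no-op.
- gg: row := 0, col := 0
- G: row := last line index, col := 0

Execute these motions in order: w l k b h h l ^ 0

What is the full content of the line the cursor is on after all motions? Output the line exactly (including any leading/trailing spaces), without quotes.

Answer: nine sky dog  fire

Derivation:
After 1 (w): row=0 col=5 char='s'
After 2 (l): row=0 col=6 char='k'
After 3 (k): row=0 col=6 char='k'
After 4 (b): row=0 col=5 char='s'
After 5 (h): row=0 col=4 char='_'
After 6 (h): row=0 col=3 char='e'
After 7 (l): row=0 col=4 char='_'
After 8 (^): row=0 col=0 char='n'
After 9 (0): row=0 col=0 char='n'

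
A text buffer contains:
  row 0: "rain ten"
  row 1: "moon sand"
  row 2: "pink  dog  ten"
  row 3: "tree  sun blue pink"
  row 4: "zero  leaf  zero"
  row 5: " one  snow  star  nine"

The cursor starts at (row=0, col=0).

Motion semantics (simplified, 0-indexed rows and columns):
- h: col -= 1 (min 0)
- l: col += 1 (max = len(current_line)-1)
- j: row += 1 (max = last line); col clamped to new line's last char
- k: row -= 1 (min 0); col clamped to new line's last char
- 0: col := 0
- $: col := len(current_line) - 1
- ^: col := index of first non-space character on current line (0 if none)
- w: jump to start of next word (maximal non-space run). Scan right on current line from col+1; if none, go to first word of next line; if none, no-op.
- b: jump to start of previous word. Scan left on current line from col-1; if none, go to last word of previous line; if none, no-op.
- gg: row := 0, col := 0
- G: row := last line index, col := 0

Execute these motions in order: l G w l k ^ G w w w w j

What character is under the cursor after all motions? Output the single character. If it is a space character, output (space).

After 1 (l): row=0 col=1 char='a'
After 2 (G): row=5 col=0 char='_'
After 3 (w): row=5 col=1 char='o'
After 4 (l): row=5 col=2 char='n'
After 5 (k): row=4 col=2 char='r'
After 6 (^): row=4 col=0 char='z'
After 7 (G): row=5 col=0 char='_'
After 8 (w): row=5 col=1 char='o'
After 9 (w): row=5 col=6 char='s'
After 10 (w): row=5 col=12 char='s'
After 11 (w): row=5 col=18 char='n'
After 12 (j): row=5 col=18 char='n'

Answer: n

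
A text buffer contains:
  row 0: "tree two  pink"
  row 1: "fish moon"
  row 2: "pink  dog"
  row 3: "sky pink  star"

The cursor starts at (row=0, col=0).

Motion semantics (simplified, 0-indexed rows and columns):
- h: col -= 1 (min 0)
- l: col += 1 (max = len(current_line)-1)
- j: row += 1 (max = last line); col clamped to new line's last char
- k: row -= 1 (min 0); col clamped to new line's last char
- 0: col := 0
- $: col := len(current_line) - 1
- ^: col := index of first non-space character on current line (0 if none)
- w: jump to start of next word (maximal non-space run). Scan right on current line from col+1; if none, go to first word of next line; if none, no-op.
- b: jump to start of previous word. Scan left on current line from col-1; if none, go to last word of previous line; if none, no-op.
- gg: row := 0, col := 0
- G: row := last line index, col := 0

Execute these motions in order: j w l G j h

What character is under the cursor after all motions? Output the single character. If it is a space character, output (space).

After 1 (j): row=1 col=0 char='f'
After 2 (w): row=1 col=5 char='m'
After 3 (l): row=1 col=6 char='o'
After 4 (G): row=3 col=0 char='s'
After 5 (j): row=3 col=0 char='s'
After 6 (h): row=3 col=0 char='s'

Answer: s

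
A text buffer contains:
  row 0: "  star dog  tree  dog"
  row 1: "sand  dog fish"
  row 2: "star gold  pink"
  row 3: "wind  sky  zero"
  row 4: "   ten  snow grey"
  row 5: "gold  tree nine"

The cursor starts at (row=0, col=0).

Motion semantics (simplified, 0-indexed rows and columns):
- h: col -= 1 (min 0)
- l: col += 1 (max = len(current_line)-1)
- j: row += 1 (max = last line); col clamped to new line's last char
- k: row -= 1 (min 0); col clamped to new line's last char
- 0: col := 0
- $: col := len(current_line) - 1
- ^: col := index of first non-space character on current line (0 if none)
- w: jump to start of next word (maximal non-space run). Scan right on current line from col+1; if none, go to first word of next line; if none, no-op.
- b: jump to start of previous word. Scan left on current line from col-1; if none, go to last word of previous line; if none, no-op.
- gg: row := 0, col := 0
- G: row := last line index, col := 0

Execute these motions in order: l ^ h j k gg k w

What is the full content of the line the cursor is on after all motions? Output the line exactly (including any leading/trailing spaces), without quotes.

Answer:   star dog  tree  dog

Derivation:
After 1 (l): row=0 col=1 char='_'
After 2 (^): row=0 col=2 char='s'
After 3 (h): row=0 col=1 char='_'
After 4 (j): row=1 col=1 char='a'
After 5 (k): row=0 col=1 char='_'
After 6 (gg): row=0 col=0 char='_'
After 7 (k): row=0 col=0 char='_'
After 8 (w): row=0 col=2 char='s'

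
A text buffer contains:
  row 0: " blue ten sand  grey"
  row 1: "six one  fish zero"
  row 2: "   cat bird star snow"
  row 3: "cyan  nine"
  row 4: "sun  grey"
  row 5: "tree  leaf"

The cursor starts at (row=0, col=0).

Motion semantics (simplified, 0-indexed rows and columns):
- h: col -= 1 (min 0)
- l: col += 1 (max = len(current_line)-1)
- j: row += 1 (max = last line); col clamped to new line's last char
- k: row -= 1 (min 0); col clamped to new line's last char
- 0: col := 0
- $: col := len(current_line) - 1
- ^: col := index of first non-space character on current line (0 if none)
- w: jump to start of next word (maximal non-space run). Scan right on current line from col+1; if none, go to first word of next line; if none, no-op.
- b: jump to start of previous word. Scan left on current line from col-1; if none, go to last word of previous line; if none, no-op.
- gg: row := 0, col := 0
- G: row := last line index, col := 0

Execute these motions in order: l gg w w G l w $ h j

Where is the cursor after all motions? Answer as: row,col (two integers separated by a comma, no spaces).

Answer: 5,8

Derivation:
After 1 (l): row=0 col=1 char='b'
After 2 (gg): row=0 col=0 char='_'
After 3 (w): row=0 col=1 char='b'
After 4 (w): row=0 col=6 char='t'
After 5 (G): row=5 col=0 char='t'
After 6 (l): row=5 col=1 char='r'
After 7 (w): row=5 col=6 char='l'
After 8 ($): row=5 col=9 char='f'
After 9 (h): row=5 col=8 char='a'
After 10 (j): row=5 col=8 char='a'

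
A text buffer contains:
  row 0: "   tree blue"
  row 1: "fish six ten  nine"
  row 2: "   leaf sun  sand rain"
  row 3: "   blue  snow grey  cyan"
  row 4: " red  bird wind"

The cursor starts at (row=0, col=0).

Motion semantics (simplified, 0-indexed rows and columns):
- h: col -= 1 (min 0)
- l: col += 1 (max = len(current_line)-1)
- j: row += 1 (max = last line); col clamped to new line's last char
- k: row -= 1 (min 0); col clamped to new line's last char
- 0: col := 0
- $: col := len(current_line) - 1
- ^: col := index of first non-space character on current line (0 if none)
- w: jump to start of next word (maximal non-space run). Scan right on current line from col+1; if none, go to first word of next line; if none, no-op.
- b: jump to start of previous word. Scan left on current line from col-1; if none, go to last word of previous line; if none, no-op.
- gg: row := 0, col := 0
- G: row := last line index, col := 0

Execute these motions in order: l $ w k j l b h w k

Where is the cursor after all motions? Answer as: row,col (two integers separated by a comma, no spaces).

After 1 (l): row=0 col=1 char='_'
After 2 ($): row=0 col=11 char='e'
After 3 (w): row=1 col=0 char='f'
After 4 (k): row=0 col=0 char='_'
After 5 (j): row=1 col=0 char='f'
After 6 (l): row=1 col=1 char='i'
After 7 (b): row=1 col=0 char='f'
After 8 (h): row=1 col=0 char='f'
After 9 (w): row=1 col=5 char='s'
After 10 (k): row=0 col=5 char='e'

Answer: 0,5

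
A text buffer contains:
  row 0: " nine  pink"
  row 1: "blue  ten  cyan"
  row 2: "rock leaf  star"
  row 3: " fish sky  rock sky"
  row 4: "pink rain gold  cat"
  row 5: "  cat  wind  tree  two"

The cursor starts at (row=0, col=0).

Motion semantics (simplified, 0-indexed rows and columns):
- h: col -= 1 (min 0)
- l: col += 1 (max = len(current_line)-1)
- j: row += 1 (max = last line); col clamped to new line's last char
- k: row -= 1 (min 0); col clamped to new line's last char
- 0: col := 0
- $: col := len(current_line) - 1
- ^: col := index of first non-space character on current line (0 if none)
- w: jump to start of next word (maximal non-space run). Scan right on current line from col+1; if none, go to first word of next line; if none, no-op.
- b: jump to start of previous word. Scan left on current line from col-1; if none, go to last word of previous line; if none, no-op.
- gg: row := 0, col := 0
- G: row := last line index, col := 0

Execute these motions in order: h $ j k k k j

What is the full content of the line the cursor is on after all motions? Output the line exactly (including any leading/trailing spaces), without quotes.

Answer: blue  ten  cyan

Derivation:
After 1 (h): row=0 col=0 char='_'
After 2 ($): row=0 col=10 char='k'
After 3 (j): row=1 col=10 char='_'
After 4 (k): row=0 col=10 char='k'
After 5 (k): row=0 col=10 char='k'
After 6 (k): row=0 col=10 char='k'
After 7 (j): row=1 col=10 char='_'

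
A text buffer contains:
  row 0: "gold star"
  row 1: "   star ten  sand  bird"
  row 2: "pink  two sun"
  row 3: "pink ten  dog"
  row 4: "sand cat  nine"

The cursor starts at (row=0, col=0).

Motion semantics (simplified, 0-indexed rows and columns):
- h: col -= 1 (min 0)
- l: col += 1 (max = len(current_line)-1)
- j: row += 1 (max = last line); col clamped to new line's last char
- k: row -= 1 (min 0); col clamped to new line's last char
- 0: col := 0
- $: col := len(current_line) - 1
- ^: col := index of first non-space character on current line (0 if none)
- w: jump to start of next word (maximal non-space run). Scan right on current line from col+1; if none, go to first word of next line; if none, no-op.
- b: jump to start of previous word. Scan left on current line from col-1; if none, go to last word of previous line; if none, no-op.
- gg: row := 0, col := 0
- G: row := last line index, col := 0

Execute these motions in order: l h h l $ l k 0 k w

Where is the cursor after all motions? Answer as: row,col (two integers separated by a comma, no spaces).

Answer: 0,5

Derivation:
After 1 (l): row=0 col=1 char='o'
After 2 (h): row=0 col=0 char='g'
After 3 (h): row=0 col=0 char='g'
After 4 (l): row=0 col=1 char='o'
After 5 ($): row=0 col=8 char='r'
After 6 (l): row=0 col=8 char='r'
After 7 (k): row=0 col=8 char='r'
After 8 (0): row=0 col=0 char='g'
After 9 (k): row=0 col=0 char='g'
After 10 (w): row=0 col=5 char='s'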